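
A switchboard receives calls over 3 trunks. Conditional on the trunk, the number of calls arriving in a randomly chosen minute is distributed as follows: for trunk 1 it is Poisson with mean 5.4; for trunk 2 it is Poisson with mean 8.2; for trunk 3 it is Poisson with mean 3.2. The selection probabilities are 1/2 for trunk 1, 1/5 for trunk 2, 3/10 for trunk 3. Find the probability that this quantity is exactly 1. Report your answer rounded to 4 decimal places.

0.0518

Conditional on each trunk, P(X = 1): 1: 0.0243895; 2: 0.00225216; 3: 0.130439.
By total probability, P(X = 1) = 0.5·0.0243895 + 0.2·0.00225216 + 0.3·0.130439 = 0.0517769.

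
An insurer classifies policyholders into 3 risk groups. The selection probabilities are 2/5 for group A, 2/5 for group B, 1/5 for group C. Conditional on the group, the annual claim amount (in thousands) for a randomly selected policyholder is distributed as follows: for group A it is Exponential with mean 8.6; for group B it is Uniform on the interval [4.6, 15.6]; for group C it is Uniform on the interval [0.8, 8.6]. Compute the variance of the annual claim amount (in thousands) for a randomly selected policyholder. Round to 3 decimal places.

38.541

Per component, A: μ=8.6, E[X²]=147.92; B: μ=10.1, E[X²]=112.093; C: μ=4.7, E[X²]=27.16.
E[X] = 0.4·8.6 + 0.4·10.1 + 0.2·4.7 = 8.42.
E[X²] = 0.4·147.92 + 0.4·112.093 + 0.2·27.16 = 109.437.
Var(X) = E[X²] − (E[X])² = 109.437 − 70.8964 = 38.5409.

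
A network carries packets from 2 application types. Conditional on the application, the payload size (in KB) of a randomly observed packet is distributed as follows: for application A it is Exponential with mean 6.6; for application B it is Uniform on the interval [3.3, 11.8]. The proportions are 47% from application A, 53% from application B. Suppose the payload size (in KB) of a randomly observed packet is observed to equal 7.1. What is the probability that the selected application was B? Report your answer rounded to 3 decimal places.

0.720

Likelihoods f(7.1 | ·): A: 0.0516726; B: 0.117647.
Posterior ∝ prior × likelihood. Numerator for B: 0.53·0.117647 = 0.0623529.
Normalizing constant: 0.47·0.0516726 + 0.53·0.117647 = 0.0866391.
P(B | observation) = 0.0623529 / 0.0866391 = 0.719686.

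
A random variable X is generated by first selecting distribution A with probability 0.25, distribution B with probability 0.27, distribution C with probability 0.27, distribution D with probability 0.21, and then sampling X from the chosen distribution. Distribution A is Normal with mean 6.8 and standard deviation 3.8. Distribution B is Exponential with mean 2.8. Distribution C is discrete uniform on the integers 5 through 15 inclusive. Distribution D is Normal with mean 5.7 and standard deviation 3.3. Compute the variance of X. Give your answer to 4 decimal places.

Per component, A: μ=6.8, E[X²]=60.68; B: μ=2.8, E[X²]=15.68; C: μ=10, E[X²]=110; D: μ=5.7, E[X²]=43.38.
E[X] = 0.25·6.8 + 0.27·2.8 + 0.27·10 + 0.21·5.7 = 6.353.
E[X²] = 0.25·60.68 + 0.27·15.68 + 0.27·110 + 0.21·43.38 = 58.2134.
Var(X) = E[X²] − (E[X])² = 58.2134 − 40.3606 = 17.8528.

17.8528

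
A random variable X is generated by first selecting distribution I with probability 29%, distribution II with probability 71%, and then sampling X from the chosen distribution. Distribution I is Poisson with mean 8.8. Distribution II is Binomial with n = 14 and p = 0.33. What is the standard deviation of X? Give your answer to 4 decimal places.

2.8892

Per component, I: μ=8.8, E[X²]=86.24; II: μ=4.62, E[X²]=24.4398.
E[X] = 0.29·8.8 + 0.71·4.62 = 5.8322.
E[X²] = 0.29·86.24 + 0.71·24.4398 = 42.3619.
Var(X) = E[X²] − (E[X])² = 42.3619 − 34.0146 = 8.3473.
SD(X) = √8.3473 = 2.88917.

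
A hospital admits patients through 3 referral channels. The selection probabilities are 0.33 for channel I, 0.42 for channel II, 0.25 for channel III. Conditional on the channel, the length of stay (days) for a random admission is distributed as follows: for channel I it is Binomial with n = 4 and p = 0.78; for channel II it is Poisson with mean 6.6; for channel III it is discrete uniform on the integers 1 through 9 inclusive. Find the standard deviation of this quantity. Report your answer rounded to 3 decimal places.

2.628

Per component, I: μ=3.12, E[X²]=10.4208; II: μ=6.6, E[X²]=50.16; III: μ=5, E[X²]=31.6667.
E[X] = 0.33·3.12 + 0.42·6.6 + 0.25·5 = 5.0516.
E[X²] = 0.33·10.4208 + 0.42·50.16 + 0.25·31.6667 = 32.4227.
Var(X) = E[X²] − (E[X])² = 32.4227 − 25.5187 = 6.90407.
SD(X) = √6.90407 = 2.62756.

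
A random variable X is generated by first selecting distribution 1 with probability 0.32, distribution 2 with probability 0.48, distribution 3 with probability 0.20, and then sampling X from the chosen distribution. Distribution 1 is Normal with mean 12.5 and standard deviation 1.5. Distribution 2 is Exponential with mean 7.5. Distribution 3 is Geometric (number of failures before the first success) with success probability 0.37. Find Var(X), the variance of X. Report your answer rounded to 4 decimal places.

43.1680

Per component, 1: μ=12.5, E[X²]=158.5; 2: μ=7.5, E[X²]=112.5; 3: μ=1.7027, E[X²]=7.5011.
E[X] = 0.32·12.5 + 0.48·7.5 + 0.2·1.7027 = 7.94054.
E[X²] = 0.32·158.5 + 0.48·112.5 + 0.2·7.5011 = 106.22.
Var(X) = E[X²] − (E[X])² = 106.22 − 63.0522 = 43.168.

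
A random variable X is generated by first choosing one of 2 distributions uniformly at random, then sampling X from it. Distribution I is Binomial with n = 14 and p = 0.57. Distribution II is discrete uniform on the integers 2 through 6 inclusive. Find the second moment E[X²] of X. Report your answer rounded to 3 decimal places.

42.556

For each component E[X²] = Var + (mean)², giving I: 67.1118; II: 18.
Overall E[X²] = 0.5·67.1118 + 0.5·18 = 42.5559.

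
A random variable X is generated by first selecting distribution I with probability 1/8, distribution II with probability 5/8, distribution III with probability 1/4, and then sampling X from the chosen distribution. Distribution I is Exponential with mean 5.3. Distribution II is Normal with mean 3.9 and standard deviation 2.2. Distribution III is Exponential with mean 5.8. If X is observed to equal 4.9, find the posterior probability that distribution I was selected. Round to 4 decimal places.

Likelihoods f(4.9 | ·): I: 0.0748525; II: 0.163539; III: 0.0740744.
Posterior ∝ prior × likelihood. Numerator for I: 0.125·0.0748525 = 0.00935657.
Normalizing constant: 0.125·0.0748525 + 0.625·0.163539 + 0.25·0.0740744 = 0.130087.
P(I | observation) = 0.00935657 / 0.130087 = 0.0719253.

0.0719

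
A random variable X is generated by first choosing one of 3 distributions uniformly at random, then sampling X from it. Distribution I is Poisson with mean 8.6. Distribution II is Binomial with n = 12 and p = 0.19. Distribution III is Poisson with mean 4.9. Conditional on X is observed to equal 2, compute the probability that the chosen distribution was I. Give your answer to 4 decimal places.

Likelihoods P(X=2 | ·): I: 0.00680823; II: 0.289669; III: 0.0893962.
Posterior ∝ prior × likelihood. Numerator for I: 0.333333·0.00680823 = 0.00226941.
Normalizing constant: 0.333333·0.00680823 + 0.333333·0.289669 + 0.333333·0.0893962 = 0.128624.
P(I | observation) = 0.00226941 / 0.128624 = 0.0176437.

0.0176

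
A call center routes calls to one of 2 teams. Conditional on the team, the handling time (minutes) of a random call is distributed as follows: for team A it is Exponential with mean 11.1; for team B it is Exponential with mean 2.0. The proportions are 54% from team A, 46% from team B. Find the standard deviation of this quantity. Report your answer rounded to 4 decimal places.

Per component, A: μ=11.1, E[X²]=246.42; B: μ=2, E[X²]=8.
E[X] = 0.54·11.1 + 0.46·2 = 6.914.
E[X²] = 0.54·246.42 + 0.46·8 = 136.747.
Var(X) = E[X²] − (E[X])² = 136.747 − 47.8034 = 88.9434.
SD(X) = √88.9434 = 9.43098.

9.4310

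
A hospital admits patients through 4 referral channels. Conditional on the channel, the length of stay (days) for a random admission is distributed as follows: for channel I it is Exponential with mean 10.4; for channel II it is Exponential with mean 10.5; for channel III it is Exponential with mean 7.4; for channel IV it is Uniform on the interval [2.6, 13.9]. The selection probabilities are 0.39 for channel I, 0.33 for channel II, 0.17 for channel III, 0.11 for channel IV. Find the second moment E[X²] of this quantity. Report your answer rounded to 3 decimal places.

For each component E[X²] = Var + (mean)², giving I: 216.32; II: 220.5; III: 109.52; IV: 78.7033.
Overall E[X²] = 0.39·216.32 + 0.33·220.5 + 0.17·109.52 + 0.11·78.7033 = 184.406.

184.406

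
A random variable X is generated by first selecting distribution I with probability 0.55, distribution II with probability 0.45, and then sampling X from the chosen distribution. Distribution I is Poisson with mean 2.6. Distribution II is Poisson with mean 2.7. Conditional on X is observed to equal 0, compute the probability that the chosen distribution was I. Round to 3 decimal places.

Likelihoods P(X=0 | ·): I: 0.0742736; II: 0.0672055.
Posterior ∝ prior × likelihood. Numerator for I: 0.55·0.0742736 = 0.0408505.
Normalizing constant: 0.55·0.0742736 + 0.45·0.0672055 = 0.0710929.
P(I | observation) = 0.0408505 / 0.0710929 = 0.574606.

0.575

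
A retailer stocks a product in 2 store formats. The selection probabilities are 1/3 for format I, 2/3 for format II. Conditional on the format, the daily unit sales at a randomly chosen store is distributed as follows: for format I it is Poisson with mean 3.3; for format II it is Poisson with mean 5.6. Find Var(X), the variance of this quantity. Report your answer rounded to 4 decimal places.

Per component, I: μ=3.3, E[X²]=14.19; II: μ=5.6, E[X²]=36.96.
E[X] = 0.333333·3.3 + 0.666667·5.6 = 4.83333.
E[X²] = 0.333333·14.19 + 0.666667·36.96 = 29.37.
Var(X) = E[X²] − (E[X])² = 29.37 − 23.3611 = 6.00889.

6.0089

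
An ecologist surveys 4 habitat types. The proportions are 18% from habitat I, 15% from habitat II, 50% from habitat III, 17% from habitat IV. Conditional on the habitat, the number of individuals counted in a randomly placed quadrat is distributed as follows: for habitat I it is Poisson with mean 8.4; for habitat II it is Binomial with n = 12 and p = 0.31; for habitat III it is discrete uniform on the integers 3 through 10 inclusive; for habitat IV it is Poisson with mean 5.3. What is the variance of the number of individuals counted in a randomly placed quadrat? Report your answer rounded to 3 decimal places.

Per component, I: μ=8.4, E[X²]=78.96; II: μ=3.72, E[X²]=16.4052; III: μ=6.5, E[X²]=47.5; IV: μ=5.3, E[X²]=33.39.
E[X] = 0.18·8.4 + 0.15·3.72 + 0.5·6.5 + 0.17·5.3 = 6.221.
E[X²] = 0.18·78.96 + 0.15·16.4052 + 0.5·47.5 + 0.17·33.39 = 46.0999.
Var(X) = E[X²] − (E[X])² = 46.0999 − 38.7008 = 7.39904.

7.399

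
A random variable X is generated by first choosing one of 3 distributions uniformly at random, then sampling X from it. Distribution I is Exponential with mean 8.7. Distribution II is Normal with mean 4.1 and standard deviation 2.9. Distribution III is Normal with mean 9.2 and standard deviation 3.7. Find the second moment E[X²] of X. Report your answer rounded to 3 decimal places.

91.643

For each component E[X²] = Var + (mean)², giving I: 151.38; II: 25.22; III: 98.33.
Overall E[X²] = 0.333333·151.38 + 0.333333·25.22 + 0.333333·98.33 = 91.6433.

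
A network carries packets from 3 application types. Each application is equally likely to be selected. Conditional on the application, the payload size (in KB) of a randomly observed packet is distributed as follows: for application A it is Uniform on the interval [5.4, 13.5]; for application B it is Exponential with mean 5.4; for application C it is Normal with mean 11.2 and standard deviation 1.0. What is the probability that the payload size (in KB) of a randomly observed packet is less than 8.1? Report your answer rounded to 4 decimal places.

0.3704

Conditional on each application, P(X < 8.1): A: 0.333333; B: 0.77687; C: 0.000967603.
By total probability, P(X < 8.1) = 0.333333·0.333333 + 0.333333·0.77687 + 0.333333·0.000967603 = 0.37039.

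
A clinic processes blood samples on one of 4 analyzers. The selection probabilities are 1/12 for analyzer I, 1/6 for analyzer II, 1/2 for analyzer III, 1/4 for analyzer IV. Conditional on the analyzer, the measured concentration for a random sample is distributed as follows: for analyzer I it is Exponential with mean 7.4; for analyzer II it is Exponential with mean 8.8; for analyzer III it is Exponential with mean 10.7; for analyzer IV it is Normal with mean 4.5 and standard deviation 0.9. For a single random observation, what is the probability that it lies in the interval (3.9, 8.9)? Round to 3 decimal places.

0.387

Conditional on each analyzer, P(3.9 < X < 8.9): I: 0.289976; II: 0.278268; III: 0.259278; IV: 0.747507.
By total probability, P(3.9 < X < 8.9) = 0.0833333·0.289976 + 0.166667·0.278268 + 0.5·0.259278 + 0.25·0.747507 = 0.387058.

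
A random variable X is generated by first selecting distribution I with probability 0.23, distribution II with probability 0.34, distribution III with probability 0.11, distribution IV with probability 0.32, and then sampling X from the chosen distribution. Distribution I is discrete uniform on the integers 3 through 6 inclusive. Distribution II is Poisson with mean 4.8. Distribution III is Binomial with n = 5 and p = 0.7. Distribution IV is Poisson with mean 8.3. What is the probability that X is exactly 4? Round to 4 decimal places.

Conditional on each component, P(X = 4): I: 0.25; II: 0.182029; III: 0.36015; IV: 0.0491425.
By total probability, P(X = 4) = 0.23·0.25 + 0.34·0.182029 + 0.11·0.36015 + 0.32·0.0491425 = 0.174732.

0.1747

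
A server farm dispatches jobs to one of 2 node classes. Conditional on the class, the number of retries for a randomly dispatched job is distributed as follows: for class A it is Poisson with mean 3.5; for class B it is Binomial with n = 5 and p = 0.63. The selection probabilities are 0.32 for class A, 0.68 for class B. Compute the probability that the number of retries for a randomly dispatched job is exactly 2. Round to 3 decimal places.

Conditional on each class, P(X = 2): A: 0.184959; B: 0.201042.
By total probability, P(X = 2) = 0.32·0.184959 + 0.68·0.201042 = 0.195895.

0.196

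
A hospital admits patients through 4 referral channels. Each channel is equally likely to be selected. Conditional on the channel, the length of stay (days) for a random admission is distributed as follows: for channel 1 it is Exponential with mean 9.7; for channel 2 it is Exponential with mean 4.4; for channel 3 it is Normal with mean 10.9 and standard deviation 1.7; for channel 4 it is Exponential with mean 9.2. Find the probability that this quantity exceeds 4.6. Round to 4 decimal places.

0.6451

Conditional on each channel, P(X > 4.6): 1: 0.622366; 2: 0.351532; 3: 0.999895; 4: 0.606531.
By total probability, P(X > 4.6) = 0.25·0.622366 + 0.25·0.351532 + 0.25·0.999895 + 0.25·0.606531 = 0.645081.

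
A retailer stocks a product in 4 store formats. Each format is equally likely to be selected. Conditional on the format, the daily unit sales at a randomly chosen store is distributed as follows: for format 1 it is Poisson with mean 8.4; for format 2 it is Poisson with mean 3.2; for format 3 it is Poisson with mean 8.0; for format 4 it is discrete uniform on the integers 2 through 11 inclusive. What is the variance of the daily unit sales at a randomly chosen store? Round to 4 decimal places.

Per component, 1: μ=8.4, E[X²]=78.96; 2: μ=3.2, E[X²]=13.44; 3: μ=8, E[X²]=72; 4: μ=6.5, E[X²]=50.5.
E[X] = 0.25·8.4 + 0.25·3.2 + 0.25·8 + 0.25·6.5 = 6.525.
E[X²] = 0.25·78.96 + 0.25·13.44 + 0.25·72 + 0.25·50.5 = 53.725.
Var(X) = E[X²] − (E[X])² = 53.725 − 42.5756 = 11.1494.

11.1494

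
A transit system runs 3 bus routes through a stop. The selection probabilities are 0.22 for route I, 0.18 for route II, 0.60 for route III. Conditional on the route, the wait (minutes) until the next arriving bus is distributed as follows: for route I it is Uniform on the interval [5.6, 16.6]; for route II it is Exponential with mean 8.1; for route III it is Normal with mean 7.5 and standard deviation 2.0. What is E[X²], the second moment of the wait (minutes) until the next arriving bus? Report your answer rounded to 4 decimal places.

89.0941

For each component E[X²] = Var + (mean)², giving I: 133.293; II: 131.22; III: 60.25.
Overall E[X²] = 0.22·133.293 + 0.18·131.22 + 0.6·60.25 = 89.0941.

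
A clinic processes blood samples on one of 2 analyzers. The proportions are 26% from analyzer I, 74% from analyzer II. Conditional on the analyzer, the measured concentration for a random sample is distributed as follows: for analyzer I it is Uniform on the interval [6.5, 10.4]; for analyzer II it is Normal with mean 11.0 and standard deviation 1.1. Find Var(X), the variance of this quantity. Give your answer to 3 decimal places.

Per component, I: μ=8.45, E[X²]=72.67; II: μ=11, E[X²]=122.21.
E[X] = 0.26·8.45 + 0.74·11 = 10.337.
E[X²] = 0.26·72.67 + 0.74·122.21 = 109.33.
Var(X) = E[X²] − (E[X])² = 109.33 − 106.854 = 2.47603.

2.476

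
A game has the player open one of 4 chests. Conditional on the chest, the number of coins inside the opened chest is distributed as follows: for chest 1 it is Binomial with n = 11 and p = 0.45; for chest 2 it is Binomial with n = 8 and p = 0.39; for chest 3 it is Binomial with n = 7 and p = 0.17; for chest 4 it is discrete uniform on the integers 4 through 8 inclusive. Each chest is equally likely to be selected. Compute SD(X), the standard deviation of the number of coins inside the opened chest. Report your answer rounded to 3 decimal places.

2.294

Per component, 1: μ=4.95, E[X²]=27.225; 2: μ=3.12, E[X²]=11.6376; 3: μ=1.19, E[X²]=2.4038; 4: μ=6, E[X²]=38.
E[X] = 0.25·4.95 + 0.25·3.12 + 0.25·1.19 + 0.25·6 = 3.815.
E[X²] = 0.25·27.225 + 0.25·11.6376 + 0.25·2.4038 + 0.25·38 = 19.8166.
Var(X) = E[X²] − (E[X])² = 19.8166 − 14.5542 = 5.26238.
SD(X) = √5.26238 = 2.29399.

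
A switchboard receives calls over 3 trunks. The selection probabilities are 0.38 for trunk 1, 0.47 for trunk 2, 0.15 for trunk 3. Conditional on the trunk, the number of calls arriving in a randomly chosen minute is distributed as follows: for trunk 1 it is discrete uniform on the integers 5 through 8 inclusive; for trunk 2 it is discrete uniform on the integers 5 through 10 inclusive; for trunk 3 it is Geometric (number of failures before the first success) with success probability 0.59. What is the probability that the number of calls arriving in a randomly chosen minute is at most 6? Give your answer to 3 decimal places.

0.496

Conditional on each trunk, P(X ≤ 6): 1: 0.5; 2: 0.333333; 3: 0.998052.
By total probability, P(X ≤ 6) = 0.38·0.5 + 0.47·0.333333 + 0.15·0.998052 = 0.496375.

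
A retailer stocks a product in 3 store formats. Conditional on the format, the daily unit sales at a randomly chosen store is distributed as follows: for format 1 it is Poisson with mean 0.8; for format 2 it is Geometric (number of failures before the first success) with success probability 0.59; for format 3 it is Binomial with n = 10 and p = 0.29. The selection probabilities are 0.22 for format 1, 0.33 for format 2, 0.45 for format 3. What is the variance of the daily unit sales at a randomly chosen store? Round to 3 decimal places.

2.651

Per component, 1: μ=0.8, E[X²]=1.44; 2: μ=0.694915, E[X²]=1.66073; 3: μ=2.9, E[X²]=10.469.
E[X] = 0.22·0.8 + 0.33·0.694915 + 0.45·2.9 = 1.71032.
E[X²] = 0.22·1.44 + 0.33·1.66073 + 0.45·10.469 = 5.57589.
Var(X) = E[X²] − (E[X])² = 5.57589 − 2.9252 = 2.65069.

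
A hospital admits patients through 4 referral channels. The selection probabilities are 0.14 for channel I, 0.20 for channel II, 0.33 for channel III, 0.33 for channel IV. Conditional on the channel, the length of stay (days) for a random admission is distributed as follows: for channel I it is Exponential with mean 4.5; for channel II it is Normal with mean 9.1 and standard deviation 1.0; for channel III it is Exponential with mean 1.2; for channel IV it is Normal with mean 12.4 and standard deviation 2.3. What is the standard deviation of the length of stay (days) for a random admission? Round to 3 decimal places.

5.266

Per component, I: μ=4.5, E[X²]=40.5; II: μ=9.1, E[X²]=83.81; III: μ=1.2, E[X²]=2.88; IV: μ=12.4, E[X²]=159.05.
E[X] = 0.14·4.5 + 0.2·9.1 + 0.33·1.2 + 0.33·12.4 = 6.938.
E[X²] = 0.14·40.5 + 0.2·83.81 + 0.33·2.88 + 0.33·159.05 = 75.8689.
Var(X) = E[X²] − (E[X])² = 75.8689 − 48.1358 = 27.7331.
SD(X) = √27.7331 = 5.26622.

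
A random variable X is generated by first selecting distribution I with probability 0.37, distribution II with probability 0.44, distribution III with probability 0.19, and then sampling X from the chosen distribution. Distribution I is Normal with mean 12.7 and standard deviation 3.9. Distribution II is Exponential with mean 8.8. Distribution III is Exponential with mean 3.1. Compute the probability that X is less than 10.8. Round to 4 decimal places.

Conditional on each component, P(X < 10.8): I: 0.313066; II: 0.706909; III: 0.969312.
By total probability, P(X < 10.8) = 0.37·0.313066 + 0.44·0.706909 + 0.19·0.969312 = 0.611044.

0.6110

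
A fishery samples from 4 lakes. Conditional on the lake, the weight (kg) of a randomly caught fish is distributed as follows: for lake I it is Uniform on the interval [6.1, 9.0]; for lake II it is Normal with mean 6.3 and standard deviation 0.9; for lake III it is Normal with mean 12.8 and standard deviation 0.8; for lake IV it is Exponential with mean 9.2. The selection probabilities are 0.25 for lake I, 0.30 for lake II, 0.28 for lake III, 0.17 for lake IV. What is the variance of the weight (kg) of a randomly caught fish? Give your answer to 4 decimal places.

Per component, I: μ=7.55, E[X²]=57.7033; II: μ=6.3, E[X²]=40.5; III: μ=12.8, E[X²]=164.48; IV: μ=9.2, E[X²]=169.28.
E[X] = 0.25·7.55 + 0.3·6.3 + 0.28·12.8 + 0.17·9.2 = 8.9255.
E[X²] = 0.25·57.7033 + 0.3·40.5 + 0.28·164.48 + 0.17·169.28 = 101.408.
Var(X) = E[X²] − (E[X])² = 101.408 − 79.6646 = 21.7433.

21.7433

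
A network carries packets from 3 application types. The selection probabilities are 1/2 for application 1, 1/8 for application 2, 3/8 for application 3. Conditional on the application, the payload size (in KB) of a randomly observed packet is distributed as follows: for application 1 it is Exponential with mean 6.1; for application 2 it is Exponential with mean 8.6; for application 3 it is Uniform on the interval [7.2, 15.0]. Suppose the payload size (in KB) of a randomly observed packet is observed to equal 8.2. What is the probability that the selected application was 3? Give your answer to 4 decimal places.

Likelihoods f(8.2 | ·): 1: 0.0427429; 2: 0.0448133; 3: 0.128205.
Posterior ∝ prior × likelihood. Numerator for 3: 0.375·0.128205 = 0.0480769.
Normalizing constant: 0.5·0.0427429 + 0.125·0.0448133 + 0.375·0.128205 = 0.0750501.
P(3 | observation) = 0.0480769 / 0.0750501 = 0.640598.

0.6406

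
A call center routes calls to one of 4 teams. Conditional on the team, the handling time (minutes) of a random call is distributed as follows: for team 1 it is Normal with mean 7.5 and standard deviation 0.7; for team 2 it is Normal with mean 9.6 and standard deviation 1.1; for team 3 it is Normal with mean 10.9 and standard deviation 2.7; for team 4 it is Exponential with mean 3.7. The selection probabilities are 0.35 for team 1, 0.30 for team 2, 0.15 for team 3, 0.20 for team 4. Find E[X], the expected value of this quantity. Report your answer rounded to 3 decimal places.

Component means — 1: 7.5; 2: 9.6; 3: 10.9; 4: 3.7.
E[X] = 0.35·7.5 + 0.3·9.6 + 0.15·10.9 + 0.2·3.7 = 7.88.

7.880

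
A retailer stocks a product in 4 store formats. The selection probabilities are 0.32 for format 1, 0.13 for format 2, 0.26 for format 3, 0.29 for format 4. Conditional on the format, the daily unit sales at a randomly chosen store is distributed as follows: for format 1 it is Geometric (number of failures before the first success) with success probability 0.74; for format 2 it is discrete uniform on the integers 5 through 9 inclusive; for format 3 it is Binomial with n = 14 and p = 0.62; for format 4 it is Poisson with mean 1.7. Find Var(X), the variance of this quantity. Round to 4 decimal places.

14.3694

Per component, 1: μ=0.351351, E[X²]=0.598247; 2: μ=7, E[X²]=51; 3: μ=8.68, E[X²]=78.6408; 4: μ=1.7, E[X²]=4.59.
E[X] = 0.32·0.351351 + 0.13·7 + 0.26·8.68 + 0.29·1.7 = 3.77223.
E[X²] = 0.32·0.598247 + 0.13·51 + 0.26·78.6408 + 0.29·4.59 = 28.5991.
Var(X) = E[X²] − (E[X])² = 28.5991 − 14.2297 = 14.3694.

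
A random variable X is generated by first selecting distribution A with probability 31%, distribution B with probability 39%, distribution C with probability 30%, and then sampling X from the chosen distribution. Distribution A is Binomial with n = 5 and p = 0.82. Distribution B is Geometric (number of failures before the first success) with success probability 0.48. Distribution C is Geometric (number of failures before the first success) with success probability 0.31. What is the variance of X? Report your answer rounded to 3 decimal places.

4.843

Per component, A: μ=4.1, E[X²]=17.548; B: μ=1.08333, E[X²]=3.43056; C: μ=2.22581, E[X²]=12.1342.
E[X] = 0.31·4.1 + 0.39·1.08333 + 0.3·2.22581 = 2.36124.
E[X²] = 0.31·17.548 + 0.39·3.43056 + 0.3·12.1342 = 10.4181.
Var(X) = E[X²] − (E[X])² = 10.4181 − 5.57546 = 4.8426.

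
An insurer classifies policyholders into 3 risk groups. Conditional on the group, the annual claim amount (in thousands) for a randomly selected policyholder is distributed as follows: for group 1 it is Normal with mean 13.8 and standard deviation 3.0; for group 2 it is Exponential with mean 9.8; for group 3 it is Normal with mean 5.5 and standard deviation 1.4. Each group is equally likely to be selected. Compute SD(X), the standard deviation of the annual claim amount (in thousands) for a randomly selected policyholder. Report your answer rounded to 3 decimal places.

Per component, 1: μ=13.8, E[X²]=199.44; 2: μ=9.8, E[X²]=192.08; 3: μ=5.5, E[X²]=32.21.
E[X] = 0.333333·13.8 + 0.333333·9.8 + 0.333333·5.5 = 9.7.
E[X²] = 0.333333·199.44 + 0.333333·192.08 + 0.333333·32.21 = 141.243.
Var(X) = E[X²] − (E[X])² = 141.243 − 94.09 = 47.1533.
SD(X) = √47.1533 = 6.86683.

6.867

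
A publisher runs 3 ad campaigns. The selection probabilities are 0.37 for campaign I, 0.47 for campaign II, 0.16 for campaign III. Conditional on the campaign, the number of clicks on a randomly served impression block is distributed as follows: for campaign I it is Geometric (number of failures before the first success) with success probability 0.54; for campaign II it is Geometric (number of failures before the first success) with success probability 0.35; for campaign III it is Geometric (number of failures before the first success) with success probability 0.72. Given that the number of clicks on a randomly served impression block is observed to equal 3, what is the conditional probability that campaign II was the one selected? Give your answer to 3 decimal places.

Likelihoods P(X=3 | ·): I: 0.0525614; II: 0.0961188; III: 0.0158054.
Posterior ∝ prior × likelihood. Numerator for II: 0.47·0.0961188 = 0.0451758.
Normalizing constant: 0.37·0.0525614 + 0.47·0.0961188 + 0.16·0.0158054 = 0.0671524.
P(II | observation) = 0.0451758 / 0.0671524 = 0.672735.

0.673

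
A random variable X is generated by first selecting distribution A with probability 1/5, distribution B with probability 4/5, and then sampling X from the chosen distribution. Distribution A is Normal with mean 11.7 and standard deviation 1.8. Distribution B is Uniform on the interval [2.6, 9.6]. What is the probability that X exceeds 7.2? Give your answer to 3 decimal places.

Conditional on each component, P(X > 7.2): A: 0.99379; B: 0.342857.
By total probability, P(X > 7.2) = 0.2·0.99379 + 0.8·0.342857 = 0.473044.

0.473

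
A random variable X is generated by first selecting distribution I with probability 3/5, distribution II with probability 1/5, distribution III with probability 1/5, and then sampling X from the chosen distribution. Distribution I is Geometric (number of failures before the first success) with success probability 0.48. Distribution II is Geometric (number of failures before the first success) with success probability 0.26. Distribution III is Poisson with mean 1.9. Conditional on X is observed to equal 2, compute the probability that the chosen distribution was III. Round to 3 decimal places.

0.337

Likelihoods P(X=2 | ·): I: 0.129792; II: 0.142376; III: 0.269971.
Posterior ∝ prior × likelihood. Numerator for III: 0.2·0.269971 = 0.0539943.
Normalizing constant: 0.6·0.129792 + 0.2·0.142376 + 0.2·0.269971 = 0.160345.
P(III | observation) = 0.0539943 / 0.160345 = 0.336739.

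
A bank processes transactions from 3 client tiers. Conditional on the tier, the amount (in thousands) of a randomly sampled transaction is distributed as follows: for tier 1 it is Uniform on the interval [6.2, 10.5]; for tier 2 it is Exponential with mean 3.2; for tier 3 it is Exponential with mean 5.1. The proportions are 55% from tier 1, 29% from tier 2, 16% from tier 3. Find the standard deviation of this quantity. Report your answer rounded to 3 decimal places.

Per component, 1: μ=8.35, E[X²]=71.2633; 2: μ=3.2, E[X²]=20.48; 3: μ=5.1, E[X²]=52.02.
E[X] = 0.55·8.35 + 0.29·3.2 + 0.16·5.1 = 6.3365.
E[X²] = 0.55·71.2633 + 0.29·20.48 + 0.16·52.02 = 53.4572.
Var(X) = E[X²] − (E[X])² = 53.4572 − 40.1512 = 13.306.
SD(X) = √13.306 = 3.64774.

3.648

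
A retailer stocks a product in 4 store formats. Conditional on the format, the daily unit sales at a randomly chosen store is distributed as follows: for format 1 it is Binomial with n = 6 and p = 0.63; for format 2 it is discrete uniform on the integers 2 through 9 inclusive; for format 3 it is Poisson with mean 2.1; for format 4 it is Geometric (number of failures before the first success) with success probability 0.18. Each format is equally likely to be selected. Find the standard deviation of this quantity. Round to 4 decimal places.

Per component, 1: μ=3.78, E[X²]=15.687; 2: μ=5.5, E[X²]=35.5; 3: μ=2.1, E[X²]=6.51; 4: μ=4.55556, E[X²]=46.0617.
E[X] = 0.25·3.78 + 0.25·5.5 + 0.25·2.1 + 0.25·4.55556 = 3.98389.
E[X²] = 0.25·15.687 + 0.25·35.5 + 0.25·6.51 + 0.25·46.0617 = 25.9397.
Var(X) = E[X²] − (E[X])² = 25.9397 − 15.8714 = 10.0683.
SD(X) = √10.0683 = 3.17306.

3.1731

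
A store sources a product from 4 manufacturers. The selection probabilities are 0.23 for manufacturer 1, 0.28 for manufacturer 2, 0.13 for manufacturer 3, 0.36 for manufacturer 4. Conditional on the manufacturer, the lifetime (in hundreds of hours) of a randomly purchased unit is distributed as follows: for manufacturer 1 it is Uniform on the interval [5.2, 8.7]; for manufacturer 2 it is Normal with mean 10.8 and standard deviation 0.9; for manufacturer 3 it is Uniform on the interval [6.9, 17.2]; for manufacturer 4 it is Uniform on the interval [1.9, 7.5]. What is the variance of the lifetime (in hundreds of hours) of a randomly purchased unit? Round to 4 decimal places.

11.0390

Per component, 1: μ=6.95, E[X²]=49.3233; 2: μ=10.8, E[X²]=117.45; 3: μ=12.05, E[X²]=154.043; 4: μ=4.7, E[X²]=24.7033.
E[X] = 0.23·6.95 + 0.28·10.8 + 0.13·12.05 + 0.36·4.7 = 7.881.
E[X²] = 0.23·49.3233 + 0.28·117.45 + 0.13·154.043 + 0.36·24.7033 = 73.1492.
Var(X) = E[X²] − (E[X])² = 73.1492 − 62.1102 = 11.039.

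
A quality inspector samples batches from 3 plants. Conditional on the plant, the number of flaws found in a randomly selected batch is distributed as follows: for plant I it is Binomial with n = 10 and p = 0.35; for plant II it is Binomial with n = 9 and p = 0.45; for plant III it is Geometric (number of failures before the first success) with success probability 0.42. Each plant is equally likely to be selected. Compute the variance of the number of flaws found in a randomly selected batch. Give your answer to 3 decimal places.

3.921

Per component, I: μ=3.5, E[X²]=14.525; II: μ=4.05, E[X²]=18.63; III: μ=1.38095, E[X²]=5.19501.
E[X] = 0.333333·3.5 + 0.333333·4.05 + 0.333333·1.38095 = 2.97698.
E[X²] = 0.333333·14.525 + 0.333333·18.63 + 0.333333·5.19501 = 12.7833.
Var(X) = E[X²] − (E[X])² = 12.7833 − 8.86243 = 3.9209.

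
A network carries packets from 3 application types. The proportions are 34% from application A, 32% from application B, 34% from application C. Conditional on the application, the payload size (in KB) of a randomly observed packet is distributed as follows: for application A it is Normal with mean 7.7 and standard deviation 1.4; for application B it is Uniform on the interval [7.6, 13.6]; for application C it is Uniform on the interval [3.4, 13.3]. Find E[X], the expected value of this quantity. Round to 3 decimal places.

8.849

Component means — A: 7.7; B: 10.6; C: 8.35.
E[X] = 0.34·7.7 + 0.32·10.6 + 0.34·8.35 = 8.849.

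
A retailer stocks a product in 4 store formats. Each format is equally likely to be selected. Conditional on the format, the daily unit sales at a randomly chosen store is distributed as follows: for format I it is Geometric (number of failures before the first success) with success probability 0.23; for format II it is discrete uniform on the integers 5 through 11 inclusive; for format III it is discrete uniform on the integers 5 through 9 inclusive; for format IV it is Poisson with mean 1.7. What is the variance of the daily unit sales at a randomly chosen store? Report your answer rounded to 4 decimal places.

Per component, I: μ=3.34783, E[X²]=25.7637; II: μ=8, E[X²]=68; III: μ=7, E[X²]=51; IV: μ=1.7, E[X²]=4.59.
E[X] = 0.25·3.34783 + 0.25·8 + 0.25·7 + 0.25·1.7 = 5.01196.
E[X²] = 0.25·25.7637 + 0.25·68 + 0.25·51 + 0.25·4.59 = 37.3384.
Var(X) = E[X²] − (E[X])² = 37.3384 − 25.1197 = 12.2187.

12.2187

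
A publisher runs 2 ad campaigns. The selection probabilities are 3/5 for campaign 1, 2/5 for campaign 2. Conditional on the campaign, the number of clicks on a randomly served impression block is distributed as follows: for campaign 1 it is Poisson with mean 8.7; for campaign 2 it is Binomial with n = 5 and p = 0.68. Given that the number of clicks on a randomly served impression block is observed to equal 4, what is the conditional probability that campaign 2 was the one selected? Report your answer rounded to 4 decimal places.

0.8515

Likelihoods P(X=4 | ·): 1: 0.0397653; 2: 0.342102.
Posterior ∝ prior × likelihood. Numerator for 2: 0.4·0.342102 = 0.136841.
Normalizing constant: 0.6·0.0397653 + 0.4·0.342102 = 0.1607.
P(2 | observation) = 0.136841 / 0.1607 = 0.85153.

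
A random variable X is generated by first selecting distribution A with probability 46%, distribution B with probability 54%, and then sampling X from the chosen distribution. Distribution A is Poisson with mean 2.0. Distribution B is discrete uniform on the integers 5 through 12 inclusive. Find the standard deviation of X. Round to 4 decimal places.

Per component, A: μ=2, E[X²]=6; B: μ=8.5, E[X²]=77.5.
E[X] = 0.46·2 + 0.54·8.5 = 5.51.
E[X²] = 0.46·6 + 0.54·77.5 = 44.61.
Var(X) = E[X²] − (E[X])² = 44.61 − 30.3601 = 14.2499.
SD(X) = √14.2499 = 3.7749.

3.7749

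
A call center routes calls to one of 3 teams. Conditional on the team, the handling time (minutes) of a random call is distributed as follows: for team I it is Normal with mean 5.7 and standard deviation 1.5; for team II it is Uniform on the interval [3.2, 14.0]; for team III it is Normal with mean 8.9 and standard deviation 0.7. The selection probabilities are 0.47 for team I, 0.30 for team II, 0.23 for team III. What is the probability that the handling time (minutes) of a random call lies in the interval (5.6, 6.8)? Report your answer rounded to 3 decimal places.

Conditional on each team, P(5.6 < X < 6.8): I: 0.294899; II: 0.111111; III: 0.00134869.
By total probability, P(5.6 < X < 6.8) = 0.47·0.294899 + 0.3·0.111111 + 0.23·0.00134869 = 0.172246.

0.172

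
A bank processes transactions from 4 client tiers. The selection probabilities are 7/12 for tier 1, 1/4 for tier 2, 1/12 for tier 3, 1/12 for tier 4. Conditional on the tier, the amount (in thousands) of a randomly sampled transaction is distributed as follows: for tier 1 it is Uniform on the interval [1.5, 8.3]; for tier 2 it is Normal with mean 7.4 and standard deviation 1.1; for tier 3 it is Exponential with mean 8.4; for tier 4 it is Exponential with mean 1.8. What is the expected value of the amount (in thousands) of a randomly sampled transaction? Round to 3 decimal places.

5.558

Component means — 1: 4.9; 2: 7.4; 3: 8.4; 4: 1.8.
E[X] = 0.583333·4.9 + 0.25·7.4 + 0.0833333·8.4 + 0.0833333·1.8 = 5.55833.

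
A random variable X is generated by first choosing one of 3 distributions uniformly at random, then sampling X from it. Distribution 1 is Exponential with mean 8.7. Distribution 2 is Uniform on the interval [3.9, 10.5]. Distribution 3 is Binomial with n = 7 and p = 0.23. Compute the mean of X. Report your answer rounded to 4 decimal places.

Component means — 1: 8.7; 2: 7.2; 3: 1.61.
E[X] = 0.333333·8.7 + 0.333333·7.2 + 0.333333·1.61 = 5.83667.

5.8367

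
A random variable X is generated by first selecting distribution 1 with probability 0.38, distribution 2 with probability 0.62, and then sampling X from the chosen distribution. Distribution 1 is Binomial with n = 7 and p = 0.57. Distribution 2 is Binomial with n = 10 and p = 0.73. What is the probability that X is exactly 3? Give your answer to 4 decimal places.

Conditional on each component, P(X = 3): 1: 0.221598; 2: 0.00488311.
By total probability, P(X = 3) = 0.38·0.221598 + 0.62·0.00488311 = 0.0872349.

0.0872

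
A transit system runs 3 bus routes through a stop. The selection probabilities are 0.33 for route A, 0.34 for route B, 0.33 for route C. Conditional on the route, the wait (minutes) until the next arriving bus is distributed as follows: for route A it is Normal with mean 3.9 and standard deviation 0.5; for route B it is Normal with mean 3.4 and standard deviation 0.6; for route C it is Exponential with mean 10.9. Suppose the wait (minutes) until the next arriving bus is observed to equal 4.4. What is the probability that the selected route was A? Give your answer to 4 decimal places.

0.6759

Likelihoods f(4.4 | ·): A: 0.483941; B: 0.165795; C: 0.061272.
Posterior ∝ prior × likelihood. Numerator for A: 0.33·0.483941 = 0.159701.
Normalizing constant: 0.33·0.483941 + 0.34·0.165795 + 0.33·0.061272 = 0.236291.
P(A | observation) = 0.159701 / 0.236291 = 0.675865.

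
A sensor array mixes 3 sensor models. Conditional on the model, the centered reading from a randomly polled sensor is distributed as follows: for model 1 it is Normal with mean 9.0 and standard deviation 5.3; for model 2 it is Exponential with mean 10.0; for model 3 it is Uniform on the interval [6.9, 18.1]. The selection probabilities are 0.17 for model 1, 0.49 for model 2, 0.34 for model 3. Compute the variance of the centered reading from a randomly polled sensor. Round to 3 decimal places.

59.162

Per component, 1: μ=9, E[X²]=109.09; 2: μ=10, E[X²]=200; 3: μ=12.5, E[X²]=166.703.
E[X] = 0.17·9 + 0.49·10 + 0.34·12.5 = 10.68.
E[X²] = 0.17·109.09 + 0.49·200 + 0.34·166.703 = 173.224.
Var(X) = E[X²] − (E[X])² = 173.224 − 114.062 = 59.162.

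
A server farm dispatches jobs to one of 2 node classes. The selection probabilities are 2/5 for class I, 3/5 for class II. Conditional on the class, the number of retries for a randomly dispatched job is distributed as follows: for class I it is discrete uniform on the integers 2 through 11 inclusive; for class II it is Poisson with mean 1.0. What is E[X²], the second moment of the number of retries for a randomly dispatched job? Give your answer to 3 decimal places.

21.400

For each component E[X²] = Var + (mean)², giving I: 50.5; II: 2.
Overall E[X²] = 0.4·50.5 + 0.6·2 = 21.4.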